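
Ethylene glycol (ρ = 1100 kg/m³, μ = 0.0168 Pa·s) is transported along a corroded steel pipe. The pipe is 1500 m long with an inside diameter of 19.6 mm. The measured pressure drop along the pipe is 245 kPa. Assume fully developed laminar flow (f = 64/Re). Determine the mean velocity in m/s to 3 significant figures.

V ≈ 0.117 m/s

For laminar flow, f = 64/Re with Re = ρVD/μ, so Darcy-Weisbach reduces to ΔP = 32μLV/D². Solving for V: V = ΔP·D²/(32μL) = 2.45e+05·(0.0196)²/(32·0.0168·1500) = 0.1167 m/s.
Check: Re = ρVD/μ = 1100·0.1167·0.0196/0.0168 = 149.8 < 2300, so the laminar assumption holds.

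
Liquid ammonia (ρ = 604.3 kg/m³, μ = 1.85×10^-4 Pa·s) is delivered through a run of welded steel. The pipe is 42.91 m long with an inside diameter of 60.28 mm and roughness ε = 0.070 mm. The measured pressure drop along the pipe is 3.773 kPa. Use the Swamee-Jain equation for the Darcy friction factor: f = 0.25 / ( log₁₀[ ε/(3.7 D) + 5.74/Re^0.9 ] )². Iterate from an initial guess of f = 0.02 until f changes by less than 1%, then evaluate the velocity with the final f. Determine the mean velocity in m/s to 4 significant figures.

V ≈ 0.8937 m/s

Rearranging Darcy-Weisbach: V = √(2·ΔP·D/(f·L·ρ)). With ε/D = 7e-05/0.06028 = 0.00116, iterate starting from f = 0.02:
  f = 0.02 → V = √(2·3773·0.06028/(0.02·42.91·604.3)) = 0.9365 m/s; Re = ρVD/μ = 1.844e+05; f → 0.0219
  f = 0.0219 → V = 0.8949 m/s; Re = 1.762e+05; f → 0.02196
Converged (Δf/f < 1%). With the final f = 0.02196: V = √(2·3773·0.06028/(0.02196·42.91·604.3)) = 0.8937 m/s.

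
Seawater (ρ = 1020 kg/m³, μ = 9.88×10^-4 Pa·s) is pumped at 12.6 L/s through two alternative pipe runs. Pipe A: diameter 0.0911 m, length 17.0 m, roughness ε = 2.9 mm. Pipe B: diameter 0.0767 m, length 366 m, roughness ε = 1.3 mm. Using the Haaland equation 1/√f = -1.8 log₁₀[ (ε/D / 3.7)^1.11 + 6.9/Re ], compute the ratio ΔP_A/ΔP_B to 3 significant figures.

ΔP_A/ΔP_B ≈ 0.0252

Pipe A: V = Q/A = 0.0126/0.006518 = 1.933 m/s; Re = 1.818e+05; ε/D = 0.0318; Haaland → f = 0.05889; ΔP_A = f(L/D)(ρV²/2) = 2.094e+04 Pa.
Pipe B: V = Q/A = 0.0126/0.00462 = 2.727 m/s; Re = 2.159e+05; ε/D = 0.0169; Haaland → f = 0.04598; ΔP_B = f(L/D)(ρV²/2) = 8.321e+05 Pa.
ΔP_A/ΔP_B = 2.094e+04/8.321e+05 = 0.0252.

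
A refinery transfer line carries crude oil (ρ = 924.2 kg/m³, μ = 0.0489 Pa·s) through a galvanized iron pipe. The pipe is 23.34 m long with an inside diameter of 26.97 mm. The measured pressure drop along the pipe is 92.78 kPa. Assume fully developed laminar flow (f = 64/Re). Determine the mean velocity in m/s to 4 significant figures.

V ≈ 1.848 m/s

For laminar flow, f = 64/Re with Re = ρVD/μ, so Darcy-Weisbach reduces to ΔP = 32μLV/D². Solving for V: V = ΔP·D²/(32μL) = 9.278e+04·(0.02697)²/(32·0.0489·23.34) = 1.848 m/s.
Check: Re = ρVD/μ = 924.2·1.848·0.02697/0.0489 = 941.9 < 2300, so the laminar assumption holds.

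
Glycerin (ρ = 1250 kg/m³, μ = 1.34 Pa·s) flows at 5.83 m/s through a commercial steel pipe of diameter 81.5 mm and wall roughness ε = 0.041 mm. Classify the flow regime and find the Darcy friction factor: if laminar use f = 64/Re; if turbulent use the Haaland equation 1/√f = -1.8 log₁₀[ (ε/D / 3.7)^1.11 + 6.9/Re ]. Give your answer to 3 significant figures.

f ≈ 0.144

Re = ρVD/μ = 1250·5.83·0.0815/1.34 = 443.2.
Re < 2300 → laminar, so f = 64/Re = 0.1444 (roughness is irrelevant in laminar flow).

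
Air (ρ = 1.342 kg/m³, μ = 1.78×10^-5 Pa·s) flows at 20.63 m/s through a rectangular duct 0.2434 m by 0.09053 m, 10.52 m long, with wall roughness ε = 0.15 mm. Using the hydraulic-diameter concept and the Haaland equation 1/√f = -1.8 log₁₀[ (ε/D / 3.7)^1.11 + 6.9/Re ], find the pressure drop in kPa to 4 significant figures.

Hydraulic diameter D_h = 4A/P = 4·(0.2434·0.09053)/(2·(0.2434+0.09053)) = 0.08814/0.6679 = 0.132 m.
Re = ρVD_h/μ = 1.342·20.63·0.132/1.78e-05 = 2.053e+05.
ε/D_h = 0.00015/0.132 = 0.00114; Haaland gives 1/√f = -1.8 log₁₀[0.000126+3.36e-05] = 6.834, so f = 0.02141.
ΔP = f(L/D_h)(ρV²/2) = 0.02141·10.52/0.132·285.6 = 487.5 Pa.
ΔP = 0.4875 kPa.

ΔP ≈ 0.4875 kPa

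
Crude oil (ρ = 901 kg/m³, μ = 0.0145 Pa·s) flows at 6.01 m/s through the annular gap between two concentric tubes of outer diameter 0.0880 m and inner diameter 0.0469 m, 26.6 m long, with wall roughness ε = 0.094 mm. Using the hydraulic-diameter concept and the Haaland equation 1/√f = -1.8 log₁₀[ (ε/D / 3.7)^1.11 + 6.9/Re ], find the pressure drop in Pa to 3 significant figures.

Hydraulic diameter D_h = 4A/P = D_o - D_i = 0.088 - 0.0469 = 0.0411 m.
Re = ρVD_h/μ = 901·6.01·0.0411/0.0145 = 1.535e+04.
ε/D_h = 9.4e-05/0.0411 = 0.00229; Haaland gives 1/√f = -1.8 log₁₀[0.000274+0.00045] = 5.653, so f = 0.0313.
ΔP = f(L/D_h)(ρV²/2) = 0.0313·26.6/0.0411·1.627e+04 = 3.296e+05 Pa.

ΔP ≈ 330000 Pa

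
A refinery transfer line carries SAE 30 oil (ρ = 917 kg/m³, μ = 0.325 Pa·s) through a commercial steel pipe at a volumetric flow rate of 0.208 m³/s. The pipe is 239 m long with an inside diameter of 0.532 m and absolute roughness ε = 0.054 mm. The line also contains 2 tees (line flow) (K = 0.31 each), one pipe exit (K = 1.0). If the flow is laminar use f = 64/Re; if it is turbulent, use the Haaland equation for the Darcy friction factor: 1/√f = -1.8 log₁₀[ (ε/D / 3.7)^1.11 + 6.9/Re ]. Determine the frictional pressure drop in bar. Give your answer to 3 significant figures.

ΔP ≈ 0.0887 bar

Cross-sectional area A = πD²/4 = π(0.532)²/4 = 0.2223 m²; mean velocity V = Q/A = 0.208/0.2223 = 0.9357 m/s.
Reynolds number Re = ρVD/μ = 917 · 0.9357 · 0.532 / 0.325 = 1405.
Re < 2300 → laminar flow, so f = 64/Re = 64/1405 = 0.04557 (the turbulent correlation is not needed).
Total minor-loss coefficient ΣK = 2·0.31 + 1·1 = 1.62.
ΔP = [f·L/D + ΣK]·(ρV²/2) = [0.04557·239/0.532 + 1.62]·(917·0.9357²/2) = [20.47 + 1.62]·401.5 = 8868 Pa.
ΔP = 8868 Pa = 0.0887 bar.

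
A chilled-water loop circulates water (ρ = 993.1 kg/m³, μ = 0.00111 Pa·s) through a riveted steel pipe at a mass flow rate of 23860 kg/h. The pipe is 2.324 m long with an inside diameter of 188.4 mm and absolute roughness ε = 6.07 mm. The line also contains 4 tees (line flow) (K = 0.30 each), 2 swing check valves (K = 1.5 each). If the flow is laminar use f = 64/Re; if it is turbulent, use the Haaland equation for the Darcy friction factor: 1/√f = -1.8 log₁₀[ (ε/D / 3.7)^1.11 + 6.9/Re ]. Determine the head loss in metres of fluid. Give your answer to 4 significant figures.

ṁ = 23860 kg/h = 23860/3600 = 6.628 kg/s.
A = πD²/4 = π(0.1884)²/4 = 0.02788 m²; mean velocity V = ṁ/(ρA) = 6.628/(993.1 · 0.02788) = 0.2394 m/s.
Reynolds number Re = ρVD/μ = 993.1 · 0.2394 · 0.1884 / 0.00111 = 4.035e+04.
Re > 4000 → turbulent. Relative roughness ε/D = 0.00607/0.1884 = 0.0322. Haaland: 1/√f = -1.8 log₁₀[(0.0322/3.7)^1.11 + 6.9/4.035e+04] = -1.8 log₁₀[0.00517 + 0.000171] = 4.091, so f = 0.05976.
Total minor-loss coefficient ΣK = 4·0.3 + 2·1.5 = 4.2.
ΔP = [f·L/D + ΣK]·(ρV²/2) = [0.05976·2.324/0.1884 + 4.2]·(993.1·0.2394²/2) = [0.7372 + 4.2]·28.46 = 140.5 Pa.
Head loss h_f = ΔP/(ρg) = 140.5/(993.1·9.81) = 0.01442 m.

h_f ≈ 0.01442 m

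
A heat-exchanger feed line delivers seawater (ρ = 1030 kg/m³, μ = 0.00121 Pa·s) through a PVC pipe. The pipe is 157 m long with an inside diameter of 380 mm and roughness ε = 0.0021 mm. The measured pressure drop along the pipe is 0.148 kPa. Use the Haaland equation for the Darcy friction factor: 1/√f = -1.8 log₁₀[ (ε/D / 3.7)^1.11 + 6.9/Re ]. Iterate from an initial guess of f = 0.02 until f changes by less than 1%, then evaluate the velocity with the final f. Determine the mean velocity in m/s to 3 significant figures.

V ≈ 0.187 m/s

Rearranging Darcy-Weisbach: V = √(2·ΔP·D/(f·L·ρ)). With ε/D = 2.1e-06/0.38 = 5.53e-06, iterate starting from f = 0.02:
  f = 0.02 → V = √(2·148·0.38/(0.02·157·1030)) = 0.1865 m/s; Re = ρVD/μ = 6.032e+04; f → 0.01988
Converged (Δf/f < 1%). With the final f = 0.01988: V = √(2·148·0.38/(0.01988·157·1030)) = 0.1871 m/s.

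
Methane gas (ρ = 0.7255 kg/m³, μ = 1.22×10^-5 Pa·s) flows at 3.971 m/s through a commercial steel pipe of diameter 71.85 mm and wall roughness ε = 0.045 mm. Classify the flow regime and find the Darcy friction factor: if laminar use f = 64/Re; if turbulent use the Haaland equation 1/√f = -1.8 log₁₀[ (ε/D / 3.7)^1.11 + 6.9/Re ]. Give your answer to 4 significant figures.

f ≈ 0.02790

Re = ρVD/μ = 0.7255·3.971·0.07185/1.22e-05 = 1.697e+04.
Re > 4000 → turbulent. ε/D = 4.5e-05/0.07185 = 0.000626; Haaland: 1/√f = -1.8 log₁₀[6.51e-05 + 0.000407] = 5.987, so f = 0.0279.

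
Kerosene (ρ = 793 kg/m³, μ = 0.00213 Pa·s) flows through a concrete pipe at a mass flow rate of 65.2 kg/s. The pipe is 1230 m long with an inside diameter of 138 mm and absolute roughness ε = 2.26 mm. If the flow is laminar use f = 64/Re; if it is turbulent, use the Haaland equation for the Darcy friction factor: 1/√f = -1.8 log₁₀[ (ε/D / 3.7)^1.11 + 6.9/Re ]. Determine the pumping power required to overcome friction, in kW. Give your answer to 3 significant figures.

P ≈ 398 kW

A = πD²/4 = π(0.138)²/4 = 0.01496 m²; mean velocity V = ṁ/(ρA) = 65.2/(793 · 0.01496) = 5.497 m/s.
Reynolds number Re = ρVD/μ = 793 · 5.497 · 0.138 / 0.00213 = 2.824e+05.
Re > 4000 → turbulent. Relative roughness ε/D = 0.00226/0.138 = 0.0164. Haaland: 1/√f = -1.8 log₁₀[(0.0164/3.7)^1.11 + 6.9/2.824e+05] = -1.8 log₁₀[0.00244 + 2.44e-05] = 4.695, so f = 0.04536.
Darcy-Weisbach: ΔP = f(L/D)(ρV²/2) = 0.04536·(1230/0.138)·(793·5.497²/2) = 0.04536·8913·1.198e+04 = 4.844e+06 Pa.
Q = ṁ/ρ = 65.2/793 = 0.08222 m³/s.
Pumping power P = QΔP = 0.08222·4.844e+06 = 398200 W = 398 kW.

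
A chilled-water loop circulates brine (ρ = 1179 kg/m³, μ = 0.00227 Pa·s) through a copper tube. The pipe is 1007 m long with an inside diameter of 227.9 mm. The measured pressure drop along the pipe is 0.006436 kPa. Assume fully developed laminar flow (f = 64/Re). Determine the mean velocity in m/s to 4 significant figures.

V ≈ 0.004570 m/s

For laminar flow, f = 64/Re with Re = ρVD/μ, so Darcy-Weisbach reduces to ΔP = 32μLV/D². Solving for V: V = ΔP·D²/(32μL) = 6.436·(0.2279)²/(32·0.00227·1007) = 0.00457 m/s.
Check: Re = ρVD/μ = 1179·0.00457·0.2279/0.00227 = 540.9 < 2300, so the laminar assumption holds.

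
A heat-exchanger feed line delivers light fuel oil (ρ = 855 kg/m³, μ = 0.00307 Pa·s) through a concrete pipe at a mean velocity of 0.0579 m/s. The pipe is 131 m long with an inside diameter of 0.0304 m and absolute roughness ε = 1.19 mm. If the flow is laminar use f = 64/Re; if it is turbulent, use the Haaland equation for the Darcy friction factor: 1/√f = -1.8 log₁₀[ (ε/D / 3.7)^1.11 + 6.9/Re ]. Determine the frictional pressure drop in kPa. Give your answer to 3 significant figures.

Reynolds number Re = ρVD/μ = 855 · 0.0579 · 0.0304 / 0.00307 = 490.2.
Re < 2300 → laminar flow, so f = 64/Re = 64/490.2 = 0.1306 (the turbulent correlation is not needed).
Darcy-Weisbach: ΔP = f(L/D)(ρV²/2) = 0.1306·(131/0.0304)·(855·0.0579²/2) = 0.1306·4309·1.433 = 806.3 Pa.
ΔP = 806.3 Pa = 0.806 kPa.

ΔP ≈ 0.806 kPa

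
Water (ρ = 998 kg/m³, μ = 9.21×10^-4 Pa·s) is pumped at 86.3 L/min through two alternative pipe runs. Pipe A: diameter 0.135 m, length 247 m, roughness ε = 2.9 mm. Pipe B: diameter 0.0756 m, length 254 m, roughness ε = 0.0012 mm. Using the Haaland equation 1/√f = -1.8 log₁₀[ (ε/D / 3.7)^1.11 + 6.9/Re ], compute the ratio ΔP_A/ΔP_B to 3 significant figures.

Pipe A: V = Q/A = 0.001438/0.01431 = 0.1005 m/s; Re = 1.47e+04; ε/D = 0.0215; Haaland → f = 0.05252; ΔP_A = f(L/D)(ρV²/2) = 484.1 Pa.
Pipe B: V = Q/A = 0.001438/0.004489 = 0.3204 m/s; Re = 2.625e+04; ε/D = 1.59e-05; Haaland → f = 0.0241; ΔP_B = f(L/D)(ρV²/2) = 4149 Pa.
ΔP_A/ΔP_B = 484.1/4149 = 0.117.

ΔP_A/ΔP_B ≈ 0.117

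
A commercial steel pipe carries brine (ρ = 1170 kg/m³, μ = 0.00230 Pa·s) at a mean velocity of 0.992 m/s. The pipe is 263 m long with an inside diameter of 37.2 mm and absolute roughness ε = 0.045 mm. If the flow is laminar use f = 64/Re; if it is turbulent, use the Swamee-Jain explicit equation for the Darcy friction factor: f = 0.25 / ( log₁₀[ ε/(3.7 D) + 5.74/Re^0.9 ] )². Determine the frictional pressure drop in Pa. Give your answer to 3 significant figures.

Reynolds number Re = ρVD/μ = 1170 · 0.992 · 0.0372 / 0.0023 = 1.877e+04.
Re > 4000 → turbulent. Relative roughness ε/D = 4.5e-05/0.0372 = 0.00121. Swamee-Jain: f = 0.25/(log₁₀[0.00121/3.7 + 5.74/1.877e+04^0.9])² = 0.25/(log₁₀[0.000327 + 0.000818])² = 0.25/(-2.941)² = 0.0289.
Darcy-Weisbach: ΔP = f(L/D)(ρV²/2) = 0.0289·(263/0.0372)·(1170·0.992²/2) = 0.0289·7070·575.7 = 1.176e+05 Pa.

ΔP ≈ 118000 Pa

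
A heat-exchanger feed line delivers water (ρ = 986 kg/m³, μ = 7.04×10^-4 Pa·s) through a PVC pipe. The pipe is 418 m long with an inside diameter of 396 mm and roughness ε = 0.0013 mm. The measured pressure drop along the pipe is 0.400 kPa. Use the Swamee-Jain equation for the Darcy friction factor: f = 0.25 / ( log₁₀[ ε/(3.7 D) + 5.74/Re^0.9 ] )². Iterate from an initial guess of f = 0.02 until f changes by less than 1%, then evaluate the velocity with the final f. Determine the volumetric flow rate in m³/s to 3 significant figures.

Rearranging Darcy-Weisbach: V = √(2·ΔP·D/(f·L·ρ)). With ε/D = 1.3e-06/0.396 = 3.28e-06, iterate starting from f = 0.02:
  f = 0.02 → V = √(2·400·0.396/(0.02·418·986)) = 0.196 m/s; Re = ρVD/μ = 1.087e+05; f → 0.01758
  f = 0.01758 → V = 0.2091 m/s; Re = 1.16e+05; f → 0.01734
  f = 0.01734 → V = 0.2105 m/s; Re = 1.168e+05; f → 0.01732
Converged (Δf/f < 1%). With the final f = 0.01732: V = √(2·400·0.396/(0.01732·418·986)) = 0.2107 m/s.
Q = V·A = 0.2107·(π/4·0.396²) = 0.02595 m³/s = 0.0259 m³/s.

Q ≈ 0.0259 m³/s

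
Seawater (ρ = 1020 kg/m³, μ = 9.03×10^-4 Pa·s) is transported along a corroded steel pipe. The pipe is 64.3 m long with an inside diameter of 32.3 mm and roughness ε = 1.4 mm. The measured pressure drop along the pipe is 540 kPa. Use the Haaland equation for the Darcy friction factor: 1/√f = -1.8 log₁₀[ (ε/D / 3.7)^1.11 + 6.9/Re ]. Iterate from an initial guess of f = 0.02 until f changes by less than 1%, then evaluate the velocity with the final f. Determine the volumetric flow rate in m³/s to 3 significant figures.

Rearranging Darcy-Weisbach: V = √(2·ΔP·D/(f·L·ρ)). With ε/D = 0.0014/0.0323 = 0.0433, iterate starting from f = 0.02:
  f = 0.02 → V = √(2·5.4e+05·0.0323/(0.02·64.3·1020)) = 5.157 m/s; Re = ρVD/μ = 1.882e+05; f → 0.0673
  f = 0.0673 → V = 2.811 m/s; Re = 1.026e+05; f → 0.06742
Converged (Δf/f < 1%). With the final f = 0.06742: V = √(2·5.4e+05·0.0323/(0.06742·64.3·1020)) = 2.809 m/s.
Q = V·A = 2.809·(π/4·0.0323²) = 0.002302 m³/s = 0.00230 m³/s.

Q ≈ 0.00230 m³/s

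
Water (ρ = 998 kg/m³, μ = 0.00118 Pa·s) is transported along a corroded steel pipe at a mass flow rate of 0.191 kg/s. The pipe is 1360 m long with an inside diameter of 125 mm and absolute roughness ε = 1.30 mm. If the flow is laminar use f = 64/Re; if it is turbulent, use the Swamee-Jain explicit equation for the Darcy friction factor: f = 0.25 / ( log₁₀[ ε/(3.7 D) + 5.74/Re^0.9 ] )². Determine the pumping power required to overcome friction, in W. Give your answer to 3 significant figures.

A = πD²/4 = π(0.125)²/4 = 0.01227 m²; mean velocity V = ṁ/(ρA) = 0.191/(998 · 0.01227) = 0.0156 m/s.
Reynolds number Re = ρVD/μ = 998 · 0.0156 · 0.125 / 0.00118 = 1649.
Re < 2300 → laminar flow, so f = 64/Re = 64/1649 = 0.03882 (the turbulent correlation is not needed).
Darcy-Weisbach: ΔP = f(L/D)(ρV²/2) = 0.03882·(1360/0.125)·(998·0.0156²/2) = 0.03882·1.088e+04·0.1214 = 51.26 Pa.
Q = ṁ/ρ = 0.191/998 = 0.0001914 m³/s.
Pumping power P = QΔP = 0.0001914·51.26 = 0.009809 W = 0.00981 W.

P ≈ 0.00981 W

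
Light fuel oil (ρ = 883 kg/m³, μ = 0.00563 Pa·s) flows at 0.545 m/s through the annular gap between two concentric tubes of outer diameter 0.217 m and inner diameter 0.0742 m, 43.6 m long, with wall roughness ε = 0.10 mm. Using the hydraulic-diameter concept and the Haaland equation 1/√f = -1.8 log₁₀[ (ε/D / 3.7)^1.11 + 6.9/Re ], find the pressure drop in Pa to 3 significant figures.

Hydraulic diameter D_h = 4A/P = D_o - D_i = 0.217 - 0.0742 = 0.1428 m.
Re = ρVD_h/μ = 883·0.545·0.1428/0.00563 = 1.221e+04.
ε/D_h = 0.0001/0.1428 = 0.0007; Haaland gives 1/√f = -1.8 log₁₀[7.37e-05+0.000565] = 5.75, so f = 0.03024.
ΔP = f(L/D_h)(ρV²/2) = 0.03024·43.6/0.1428·131.1 = 1211 Pa.

ΔP ≈ 1210 Pa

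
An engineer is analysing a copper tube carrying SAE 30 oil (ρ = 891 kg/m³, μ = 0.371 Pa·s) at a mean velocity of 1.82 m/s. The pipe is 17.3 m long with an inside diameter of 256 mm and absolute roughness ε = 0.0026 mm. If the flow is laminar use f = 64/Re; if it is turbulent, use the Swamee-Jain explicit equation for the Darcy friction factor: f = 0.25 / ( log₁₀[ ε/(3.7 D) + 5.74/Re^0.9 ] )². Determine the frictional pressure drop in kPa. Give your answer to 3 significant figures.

Reynolds number Re = ρVD/μ = 891 · 1.82 · 0.256 / 0.371 = 1119.
Re < 2300 → laminar flow, so f = 64/Re = 64/1119 = 0.0572 (the turbulent correlation is not needed).
Darcy-Weisbach: ΔP = f(L/D)(ρV²/2) = 0.0572·(17.3/0.256)·(891·1.82²/2) = 0.0572·67.58·1476 = 5704 Pa.
ΔP = 5704 Pa = 5.70 kPa.

ΔP ≈ 5.70 kPa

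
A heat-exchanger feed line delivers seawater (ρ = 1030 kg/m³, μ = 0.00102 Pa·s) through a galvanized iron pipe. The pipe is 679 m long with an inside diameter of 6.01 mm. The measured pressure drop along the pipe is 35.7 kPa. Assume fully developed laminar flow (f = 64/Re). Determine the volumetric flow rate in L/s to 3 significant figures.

Q ≈ 0.00165 L/s

For laminar flow, f = 64/Re with Re = ρVD/μ, so Darcy-Weisbach reduces to ΔP = 32μLV/D². Solving for V: V = ΔP·D²/(32μL) = 3.57e+04·(0.00601)²/(32·0.00102·679) = 0.05818 m/s.
Check: Re = ρVD/μ = 1030·0.05818·0.00601/0.00102 = 353.1 < 2300, so the laminar assumption holds.
Q = V·A = 0.05818·(π/4·0.00601²) = 1.651e-06 m³/s = 0.00165 L/s.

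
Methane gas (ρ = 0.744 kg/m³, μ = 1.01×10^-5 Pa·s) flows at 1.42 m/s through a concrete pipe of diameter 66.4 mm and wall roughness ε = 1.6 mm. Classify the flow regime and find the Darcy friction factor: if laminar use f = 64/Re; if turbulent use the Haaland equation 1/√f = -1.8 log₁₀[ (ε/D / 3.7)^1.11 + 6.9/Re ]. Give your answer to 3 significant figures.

Re = ρVD/μ = 0.744·1.42·0.0664/1.01e-05 = 6946.
Re > 4000 → turbulent. ε/D = 0.0016/0.0664 = 0.0241; Haaland: 1/√f = -1.8 log₁₀[0.00374 + 0.000993] = 4.184, so f = 0.05712.

f ≈ 0.0571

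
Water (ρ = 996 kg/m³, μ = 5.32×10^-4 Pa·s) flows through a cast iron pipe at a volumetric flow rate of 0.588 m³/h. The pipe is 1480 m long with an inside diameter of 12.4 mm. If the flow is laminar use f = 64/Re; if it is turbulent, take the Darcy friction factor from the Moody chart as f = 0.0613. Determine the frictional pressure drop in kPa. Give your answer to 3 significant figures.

Q = 0.588 m³/h = 0.588/3600 = 0.0001633 m³/s.
Cross-sectional area A = πD²/4 = π(0.0124)²/4 = 0.0001208 m²; mean velocity V = Q/A = 0.0001633/0.0001208 = 1.353 m/s.
Reynolds number Re = ρVD/μ = 996 · 1.353 · 0.0124 / 0.000532 = 3.14e+04.
Re > 4000 → turbulent; use the Moody-chart value f = 0.0613.
Darcy-Weisbach: ΔP = f(L/D)(ρV²/2) = 0.0613·(1480/0.0124)·(996·1.353²/2) = 0.0613·1.194e+05·911 = 6.665e+06 Pa.
ΔP = 6.665e+06 Pa = 6670 kPa.

ΔP ≈ 6670 kPa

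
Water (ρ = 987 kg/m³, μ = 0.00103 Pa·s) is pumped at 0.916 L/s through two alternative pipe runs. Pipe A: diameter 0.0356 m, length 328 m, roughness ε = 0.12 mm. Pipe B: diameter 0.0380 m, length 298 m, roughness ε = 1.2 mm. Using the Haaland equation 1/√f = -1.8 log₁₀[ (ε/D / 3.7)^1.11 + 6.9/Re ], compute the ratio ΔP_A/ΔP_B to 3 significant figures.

Pipe A: V = Q/A = 0.000916/0.0009954 = 0.9202 m/s; Re = 3.139e+04; ε/D = 0.00337; Haaland → f = 0.03028; ΔP_A = f(L/D)(ρV²/2) = 1.166e+05 Pa.
Pipe B: V = Q/A = 0.000916/0.001134 = 0.8077 m/s; Re = 2.941e+04; ε/D = 0.0316; Haaland → f = 0.05955; ΔP_B = f(L/D)(ρV²/2) = 1.503e+05 Pa.
ΔP_A/ΔP_B = 1.166e+05/1.503e+05 = 0.776.

ΔP_A/ΔP_B ≈ 0.776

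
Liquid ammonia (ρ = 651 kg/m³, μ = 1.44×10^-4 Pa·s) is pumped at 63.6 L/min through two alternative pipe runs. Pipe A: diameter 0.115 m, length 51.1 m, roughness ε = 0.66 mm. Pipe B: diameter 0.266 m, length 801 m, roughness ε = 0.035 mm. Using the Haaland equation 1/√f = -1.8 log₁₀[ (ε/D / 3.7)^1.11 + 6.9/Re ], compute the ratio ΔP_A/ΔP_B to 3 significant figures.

ΔP_A/ΔP_B ≈ 5.58

Pipe A: V = Q/A = 0.00106/0.01039 = 0.1021 m/s; Re = 5.306e+04; ε/D = 0.00574; Haaland → f = 0.03318; ΔP_A = f(L/D)(ρV²/2) = 49.98 Pa.
Pipe B: V = Q/A = 0.00106/0.05557 = 0.01907 m/s; Re = 2.294e+04; ε/D = 0.000132; Haaland → f = 0.02512; ΔP_B = f(L/D)(ρV²/2) = 8.958 Pa.
ΔP_A/ΔP_B = 49.98/8.958 = 5.58.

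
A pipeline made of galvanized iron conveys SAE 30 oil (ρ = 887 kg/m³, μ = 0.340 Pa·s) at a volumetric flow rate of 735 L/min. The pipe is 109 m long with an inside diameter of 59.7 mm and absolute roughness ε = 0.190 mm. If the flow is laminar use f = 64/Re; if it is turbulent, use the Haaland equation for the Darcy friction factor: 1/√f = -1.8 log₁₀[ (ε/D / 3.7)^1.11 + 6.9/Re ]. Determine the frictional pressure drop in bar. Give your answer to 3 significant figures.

Q = 735 L/min = 735/60000 = 0.01225 m³/s.
Cross-sectional area A = πD²/4 = π(0.0597)²/4 = 0.002799 m²; mean velocity V = Q/A = 0.01225/0.002799 = 4.376 m/s.
Reynolds number Re = ρVD/μ = 887 · 4.376 · 0.0597 / 0.34 = 681.6.
Re < 2300 → laminar flow, so f = 64/Re = 64/681.6 = 0.0939 (the turbulent correlation is not needed).
Darcy-Weisbach: ΔP = f(L/D)(ρV²/2) = 0.0939·(109/0.0597)·(887·4.376²/2) = 0.0939·1826·8494 = 1.456e+06 Pa.
ΔP = 1.456e+06 Pa = 14.6 bar.

ΔP ≈ 14.6 bar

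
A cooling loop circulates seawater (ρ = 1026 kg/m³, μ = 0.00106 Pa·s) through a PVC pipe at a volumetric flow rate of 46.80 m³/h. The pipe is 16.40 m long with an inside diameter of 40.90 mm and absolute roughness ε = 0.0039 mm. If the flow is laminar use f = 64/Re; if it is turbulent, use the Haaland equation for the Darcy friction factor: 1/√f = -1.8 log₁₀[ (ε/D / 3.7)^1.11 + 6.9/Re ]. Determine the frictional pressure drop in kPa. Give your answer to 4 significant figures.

ΔP ≈ 295.0 kPa

Q = 46.80 m³/h = 46.80/3600 = 0.013 m³/s.
Cross-sectional area A = πD²/4 = π(0.0409)²/4 = 0.001314 m²; mean velocity V = Q/A = 0.013/0.001314 = 9.895 m/s.
Reynolds number Re = ρVD/μ = 1026 · 9.895 · 0.0409 / 0.00106 = 3.917e+05.
Re > 4000 → turbulent. Relative roughness ε/D = 3.9e-06/0.0409 = 9.54e-05. Haaland: 1/√f = -1.8 log₁₀[(9.54e-05/3.7)^1.11 + 6.9/3.917e+05] = -1.8 log₁₀[8.06e-06 + 1.76e-05] = 8.263, so f = 0.01465.
Darcy-Weisbach: ΔP = f(L/D)(ρV²/2) = 0.01465·(16.4/0.0409)·(1026·9.895²/2) = 0.01465·401·5.023e+04 = 2.95e+05 Pa.
ΔP = 2.95e+05 Pa = 295.0 kPa.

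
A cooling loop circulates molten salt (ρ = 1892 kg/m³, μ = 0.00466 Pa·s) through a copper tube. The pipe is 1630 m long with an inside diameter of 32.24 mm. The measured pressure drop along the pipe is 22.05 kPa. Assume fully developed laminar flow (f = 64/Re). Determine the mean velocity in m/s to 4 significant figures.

For laminar flow, f = 64/Re with Re = ρVD/μ, so Darcy-Weisbach reduces to ΔP = 32μLV/D². Solving for V: V = ΔP·D²/(32μL) = 2.205e+04·(0.03224)²/(32·0.00466·1630) = 0.09429 m/s.
Check: Re = ρVD/μ = 1892·0.09429·0.03224/0.00466 = 1234 < 2300, so the laminar assumption holds.

V ≈ 0.09429 m/s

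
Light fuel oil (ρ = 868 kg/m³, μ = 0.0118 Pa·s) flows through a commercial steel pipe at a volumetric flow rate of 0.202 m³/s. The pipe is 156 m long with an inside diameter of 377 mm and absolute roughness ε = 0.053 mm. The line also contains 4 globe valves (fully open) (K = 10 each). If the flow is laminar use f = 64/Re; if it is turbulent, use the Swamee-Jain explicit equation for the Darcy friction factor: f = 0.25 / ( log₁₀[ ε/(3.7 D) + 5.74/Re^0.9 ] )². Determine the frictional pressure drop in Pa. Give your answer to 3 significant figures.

ΔP ≈ 69400 Pa

Cross-sectional area A = πD²/4 = π(0.377)²/4 = 0.1116 m²; mean velocity V = Q/A = 0.202/0.1116 = 1.81 m/s.
Reynolds number Re = ρVD/μ = 868 · 1.81 · 0.377 / 0.0118 = 5.018e+04.
Re > 4000 → turbulent. Relative roughness ε/D = 5.3e-05/0.377 = 0.000141. Swamee-Jain: f = 0.25/(log₁₀[0.000141/3.7 + 5.74/5.018e+04^0.9])² = 0.25/(log₁₀[3.8e-05 + 0.000338])² = 0.25/(-3.425)² = 0.02131.
Total minor-loss coefficient ΣK = 4·10 = 40.
ΔP = [f·L/D + ΣK]·(ρV²/2) = [0.02131·156/0.377 + 40]·(868·1.81²/2) = [8.817 + 40]·1421 = 6.938e+04 Pa.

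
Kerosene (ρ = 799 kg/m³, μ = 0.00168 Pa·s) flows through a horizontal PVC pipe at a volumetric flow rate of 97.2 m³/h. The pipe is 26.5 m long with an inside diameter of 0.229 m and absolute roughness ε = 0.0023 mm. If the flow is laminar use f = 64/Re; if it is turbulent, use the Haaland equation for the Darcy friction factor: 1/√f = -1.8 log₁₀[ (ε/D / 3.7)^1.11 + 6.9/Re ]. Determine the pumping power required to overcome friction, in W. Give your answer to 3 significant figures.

P ≈ 10.3 W

Q = 97.2 m³/h = 97.2/3600 = 0.027 m³/s.
Cross-sectional area A = πD²/4 = π(0.229)²/4 = 0.04119 m²; mean velocity V = Q/A = 0.027/0.04119 = 0.6555 m/s.
Reynolds number Re = ρVD/μ = 799 · 0.6555 · 0.229 / 0.00168 = 7.14e+04.
Re > 4000 → turbulent. Relative roughness ε/D = 2.3e-06/0.229 = 1e-05. Haaland: 1/√f = -1.8 log₁₀[(1e-05/3.7)^1.11 + 6.9/7.14e+04] = -1.8 log₁₀[6.63e-07 + 9.66e-05] = 7.221, so f = 0.01918.
Darcy-Weisbach: ΔP = f(L/D)(ρV²/2) = 0.01918·(26.5/0.229)·(799·0.6555²/2) = 0.01918·115.7·171.7 = 381 Pa.
Pumping power P = QΔP = 0.027·381 = 10.29 W = 10.3 W.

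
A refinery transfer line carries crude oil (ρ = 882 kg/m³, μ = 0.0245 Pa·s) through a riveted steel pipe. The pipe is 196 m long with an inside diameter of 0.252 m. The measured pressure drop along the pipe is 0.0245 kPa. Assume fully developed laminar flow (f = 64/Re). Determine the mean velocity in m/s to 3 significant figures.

V ≈ 0.0101 m/s

For laminar flow, f = 64/Re with Re = ρVD/μ, so Darcy-Weisbach reduces to ΔP = 32μLV/D². Solving for V: V = ΔP·D²/(32μL) = 24.5·(0.252)²/(32·0.0245·196) = 0.01013 m/s.
Check: Re = ρVD/μ = 882·0.01013·0.252/0.0245 = 91.85 < 2300, so the laminar assumption holds.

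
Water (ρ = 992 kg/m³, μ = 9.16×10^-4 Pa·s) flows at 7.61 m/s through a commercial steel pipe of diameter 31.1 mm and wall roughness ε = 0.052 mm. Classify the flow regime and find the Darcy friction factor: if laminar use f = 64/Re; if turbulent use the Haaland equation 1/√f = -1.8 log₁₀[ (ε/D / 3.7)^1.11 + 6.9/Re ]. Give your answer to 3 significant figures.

Re = ρVD/μ = 992·7.61·0.0311/0.000916 = 2.563e+05.
Re > 4000 → turbulent. ε/D = 5.2e-05/0.0311 = 0.00167; Haaland: 1/√f = -1.8 log₁₀[0.000194 + 2.69e-05] = 6.581, so f = 0.02309.

f ≈ 0.0231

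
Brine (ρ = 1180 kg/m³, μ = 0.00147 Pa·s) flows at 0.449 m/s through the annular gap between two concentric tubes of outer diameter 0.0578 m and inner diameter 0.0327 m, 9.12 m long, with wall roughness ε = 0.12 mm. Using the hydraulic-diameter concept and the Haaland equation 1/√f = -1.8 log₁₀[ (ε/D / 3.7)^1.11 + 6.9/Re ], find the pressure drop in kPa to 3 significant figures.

ΔP ≈ 1.63 kPa

Hydraulic diameter D_h = 4A/P = D_o - D_i = 0.0578 - 0.0327 = 0.0251 m.
Re = ρVD_h/μ = 1180·0.449·0.0251/0.00147 = 9047.
ε/D_h = 0.00012/0.0251 = 0.00478; Haaland gives 1/√f = -1.8 log₁₀[0.000622+0.000763] = 5.146, so f = 0.03777.
ΔP = f(L/D_h)(ρV²/2) = 0.03777·9.12/0.0251·118.9 = 1632 Pa.
ΔP = 1.63 kPa.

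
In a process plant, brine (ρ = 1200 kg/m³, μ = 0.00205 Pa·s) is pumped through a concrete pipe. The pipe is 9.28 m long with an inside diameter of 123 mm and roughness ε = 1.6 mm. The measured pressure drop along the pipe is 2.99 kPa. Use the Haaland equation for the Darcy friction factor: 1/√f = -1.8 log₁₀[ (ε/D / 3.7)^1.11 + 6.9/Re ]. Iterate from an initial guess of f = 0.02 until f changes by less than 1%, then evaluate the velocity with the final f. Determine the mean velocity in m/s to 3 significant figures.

V ≈ 1.25 m/s

Rearranging Darcy-Weisbach: V = √(2·ΔP·D/(f·L·ρ)). With ε/D = 0.0016/0.123 = 0.013, iterate starting from f = 0.02:
  f = 0.02 → V = √(2·2990·0.123/(0.02·9.28·1200)) = 1.817 m/s; Re = ρVD/μ = 1.308e+05; f → 0.04197
  f = 0.04197 → V = 1.255 m/s; Re = 9.033e+04; f → 0.04213
Converged (Δf/f < 1%). With the final f = 0.04213: V = √(2·2990·0.123/(0.04213·9.28·1200)) = 1.252 m/s.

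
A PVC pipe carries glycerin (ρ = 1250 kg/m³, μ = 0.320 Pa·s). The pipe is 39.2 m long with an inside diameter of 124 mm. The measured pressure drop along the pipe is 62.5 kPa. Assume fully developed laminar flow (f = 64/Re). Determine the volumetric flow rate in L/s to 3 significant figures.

For laminar flow, f = 64/Re with Re = ρVD/μ, so Darcy-Weisbach reduces to ΔP = 32μLV/D². Solving for V: V = ΔP·D²/(32μL) = 6.25e+04·(0.124)²/(32·0.32·39.2) = 2.394 m/s.
Check: Re = ρVD/μ = 1250·2.394·0.124/0.32 = 1160 < 2300, so the laminar assumption holds.
Q = V·A = 2.394·(π/4·0.124²) = 0.02891 m³/s = 28.9 L/s.

Q ≈ 28.9 L/s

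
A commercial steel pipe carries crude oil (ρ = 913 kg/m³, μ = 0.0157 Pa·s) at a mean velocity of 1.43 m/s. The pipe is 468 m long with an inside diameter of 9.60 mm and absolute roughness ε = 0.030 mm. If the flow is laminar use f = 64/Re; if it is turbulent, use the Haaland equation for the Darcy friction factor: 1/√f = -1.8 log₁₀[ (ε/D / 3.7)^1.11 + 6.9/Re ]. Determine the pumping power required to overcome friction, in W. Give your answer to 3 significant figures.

P ≈ 378 W

Reynolds number Re = ρVD/μ = 913 · 1.43 · 0.0096 / 0.0157 = 798.3.
Re < 2300 → laminar flow, so f = 64/Re = 64/798.3 = 0.08017 (the turbulent correlation is not needed).
Darcy-Weisbach: ΔP = f(L/D)(ρV²/2) = 0.08017·(468/0.0096)·(913·1.43²/2) = 0.08017·4.875e+04·933.5 = 3.648e+06 Pa.
Q = V·A = 1.43·7.238e-05 = 0.0001035 m³/s.
Pumping power P = QΔP = 0.0001035·3.648e+06 = 377.6 W = 378 W.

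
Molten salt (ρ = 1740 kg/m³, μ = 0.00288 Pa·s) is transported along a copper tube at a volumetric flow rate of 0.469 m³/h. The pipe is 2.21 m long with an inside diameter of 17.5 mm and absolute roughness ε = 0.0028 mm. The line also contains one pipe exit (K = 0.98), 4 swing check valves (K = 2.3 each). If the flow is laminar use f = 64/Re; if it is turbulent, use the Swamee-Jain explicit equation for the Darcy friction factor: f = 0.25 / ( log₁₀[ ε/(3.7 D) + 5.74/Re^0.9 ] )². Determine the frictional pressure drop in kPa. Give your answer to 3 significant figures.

Q = 0.469 m³/h = 0.469/3600 = 0.0001303 m³/s.
Cross-sectional area A = πD²/4 = π(0.0175)²/4 = 0.0002405 m²; mean velocity V = Q/A = 0.0001303/0.0002405 = 0.5416 m/s.
Reynolds number Re = ρVD/μ = 1740 · 0.5416 · 0.0175 / 0.00288 = 5727.
Re > 4000 → turbulent. Relative roughness ε/D = 2.8e-06/0.0175 = 0.00016. Swamee-Jain: f = 0.25/(log₁₀[0.00016/3.7 + 5.74/5727^0.9])² = 0.25/(log₁₀[4.32e-05 + 0.00238])² = 0.25/(-2.615)² = 0.03655.
Total minor-loss coefficient ΣK = 1·0.98 + 4·2.3 = 10.2.
ΔP = [f·L/D + ΣK]·(ρV²/2) = [0.03655·2.21/0.0175 + 10.2]·(1740·0.5416²/2) = [4.616 + 10.2]·255.2 = 3776 Pa.
ΔP = 3776 Pa = 3.78 kPa.

ΔP ≈ 3.78 kPa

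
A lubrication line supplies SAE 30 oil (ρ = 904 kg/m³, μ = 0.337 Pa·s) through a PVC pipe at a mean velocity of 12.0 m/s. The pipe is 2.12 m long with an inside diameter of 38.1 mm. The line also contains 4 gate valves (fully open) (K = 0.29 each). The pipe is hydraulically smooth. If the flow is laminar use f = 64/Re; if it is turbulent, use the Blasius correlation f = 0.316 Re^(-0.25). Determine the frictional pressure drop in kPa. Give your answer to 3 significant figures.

Reynolds number Re = ρVD/μ = 904 · 12 · 0.0381 / 0.337 = 1226.
Re < 2300 → laminar flow, so f = 64/Re = 64/1226 = 0.05218 (the turbulent correlation is not needed).
Total minor-loss coefficient ΣK = 4·0.29 = 1.16.
ΔP = [f·L/D + ΣK]·(ρV²/2) = [0.05218·2.12/0.0381 + 1.16]·(904·12²/2) = [2.904 + 1.16]·6.509e+04 = 2.645e+05 Pa.
ΔP = 2.645e+05 Pa = 264 kPa.

ΔP ≈ 264 kPa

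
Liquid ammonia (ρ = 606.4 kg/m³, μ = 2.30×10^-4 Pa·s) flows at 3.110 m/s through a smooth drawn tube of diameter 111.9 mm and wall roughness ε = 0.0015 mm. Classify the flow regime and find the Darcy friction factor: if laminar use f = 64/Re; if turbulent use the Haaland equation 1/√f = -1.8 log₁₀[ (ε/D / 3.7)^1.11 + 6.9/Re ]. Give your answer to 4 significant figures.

Re = ρVD/μ = 606.4·3.11·0.1119/0.00023 = 9.175e+05.
Re > 4000 → turbulent. ε/D = 1.5e-06/0.1119 = 1.34e-05; Haaland: 1/√f = -1.8 log₁₀[9.13e-07 + 7.52e-06] = 9.133, so f = 0.01199.

f ≈ 0.01199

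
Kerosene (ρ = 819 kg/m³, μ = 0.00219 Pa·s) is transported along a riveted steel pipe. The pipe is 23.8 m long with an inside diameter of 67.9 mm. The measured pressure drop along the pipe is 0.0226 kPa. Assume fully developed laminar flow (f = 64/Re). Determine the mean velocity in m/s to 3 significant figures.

V ≈ 0.0625 m/s

For laminar flow, f = 64/Re with Re = ρVD/μ, so Darcy-Weisbach reduces to ΔP = 32μLV/D². Solving for V: V = ΔP·D²/(32μL) = 22.6·(0.0679)²/(32·0.00219·23.8) = 0.06247 m/s.
Check: Re = ρVD/μ = 819·0.06247·0.0679/0.00219 = 1586 < 2300, so the laminar assumption holds.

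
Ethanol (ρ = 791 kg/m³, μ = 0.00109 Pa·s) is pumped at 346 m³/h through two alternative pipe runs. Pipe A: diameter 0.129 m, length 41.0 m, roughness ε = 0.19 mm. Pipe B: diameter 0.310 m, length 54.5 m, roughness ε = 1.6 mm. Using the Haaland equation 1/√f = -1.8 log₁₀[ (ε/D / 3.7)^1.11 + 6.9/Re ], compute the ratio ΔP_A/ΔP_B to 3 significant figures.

Pipe A: V = Q/A = 0.09611/0.01307 = 7.354 m/s; Re = 6.884e+05; ε/D = 0.00147; Haaland → f = 0.02196; ΔP_A = f(L/D)(ρV²/2) = 1.493e+05 Pa.
Pipe B: V = Q/A = 0.09611/0.07548 = 1.273 m/s; Re = 2.865e+05; ε/D = 0.00516; Haaland → f = 0.03102; ΔP_B = f(L/D)(ρV²/2) = 3497 Pa.
ΔP_A/ΔP_B = 1.493e+05/3497 = 42.7.

ΔP_A/ΔP_B ≈ 42.7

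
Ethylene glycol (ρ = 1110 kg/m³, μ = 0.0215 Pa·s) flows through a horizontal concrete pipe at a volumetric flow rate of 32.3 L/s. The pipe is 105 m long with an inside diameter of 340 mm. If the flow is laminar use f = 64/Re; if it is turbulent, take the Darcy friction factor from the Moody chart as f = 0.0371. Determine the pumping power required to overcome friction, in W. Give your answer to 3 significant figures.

P ≈ 26.0 W

Q = 32.3 L/s = 32.3/1000 = 0.0323 m³/s.
Cross-sectional area A = πD²/4 = π(0.34)²/4 = 0.09079 m²; mean velocity V = Q/A = 0.0323/0.09079 = 0.3558 m/s.
Reynolds number Re = ρVD/μ = 1110 · 0.3558 · 0.34 / 0.0215 = 6245.
Re > 4000 → turbulent; use the Moody-chart value f = 0.0371.
Darcy-Weisbach: ΔP = f(L/D)(ρV²/2) = 0.0371·(105/0.34)·(1110·0.3558²/2) = 0.0371·308.8·70.24 = 804.8 Pa.
Pumping power P = QΔP = 0.0323·804.8 = 25.99 W = 26.0 W.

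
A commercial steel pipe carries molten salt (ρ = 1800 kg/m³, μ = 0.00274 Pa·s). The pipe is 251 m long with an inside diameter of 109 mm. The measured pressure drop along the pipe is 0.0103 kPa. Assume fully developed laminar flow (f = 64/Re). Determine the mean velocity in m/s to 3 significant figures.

V ≈ 0.00556 m/s

For laminar flow, f = 64/Re with Re = ρVD/μ, so Darcy-Weisbach reduces to ΔP = 32μLV/D². Solving for V: V = ΔP·D²/(32μL) = 10.3·(0.109)²/(32·0.00274·251) = 0.005561 m/s.
Check: Re = ρVD/μ = 1800·0.005561·0.109/0.00274 = 398.2 < 2300, so the laminar assumption holds.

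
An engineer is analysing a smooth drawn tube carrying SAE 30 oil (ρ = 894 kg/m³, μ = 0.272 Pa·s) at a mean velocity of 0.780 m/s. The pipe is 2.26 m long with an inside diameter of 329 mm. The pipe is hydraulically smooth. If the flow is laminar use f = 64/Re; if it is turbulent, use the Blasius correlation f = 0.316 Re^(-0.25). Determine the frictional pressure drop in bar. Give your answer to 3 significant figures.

Reynolds number Re = ρVD/μ = 894 · 0.78 · 0.329 / 0.272 = 843.4.
Re < 2300 → laminar flow, so f = 64/Re = 64/843.4 = 0.07588 (the turbulent correlation is not needed).
Darcy-Weisbach: ΔP = f(L/D)(ρV²/2) = 0.07588·(2.26/0.329)·(894·0.78²/2) = 0.07588·6.869·272 = 141.8 Pa.
ΔP = 141.8 Pa = 0.00142 bar.

ΔP ≈ 0.00142 bar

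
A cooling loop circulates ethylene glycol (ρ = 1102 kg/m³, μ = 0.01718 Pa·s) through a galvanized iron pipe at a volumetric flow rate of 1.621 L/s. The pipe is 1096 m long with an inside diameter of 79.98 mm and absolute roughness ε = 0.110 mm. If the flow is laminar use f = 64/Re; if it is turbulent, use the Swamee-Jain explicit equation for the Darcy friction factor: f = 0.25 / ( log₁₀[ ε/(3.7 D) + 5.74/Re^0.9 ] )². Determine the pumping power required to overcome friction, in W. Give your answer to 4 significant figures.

P ≈ 49.26 W

Q = 1.621 L/s = 1.621/1000 = 0.001621 m³/s.
Cross-sectional area A = πD²/4 = π(0.07998)²/4 = 0.005024 m²; mean velocity V = Q/A = 0.001621/0.005024 = 0.3226 m/s.
Reynolds number Re = ρVD/μ = 1102 · 0.3226 · 0.07998 / 0.0172 = 1655.
Re < 2300 → laminar flow, so f = 64/Re = 64/1655 = 0.03866 (the turbulent correlation is not needed).
Darcy-Weisbach: ΔP = f(L/D)(ρV²/2) = 0.03866·(1096/0.07998)·(1102·0.3226²/2) = 0.03866·1.37e+04·57.36 = 3.039e+04 Pa.
Pumping power P = QΔP = 0.001621·3.039e+04 = 49.265 W = 49.26 W.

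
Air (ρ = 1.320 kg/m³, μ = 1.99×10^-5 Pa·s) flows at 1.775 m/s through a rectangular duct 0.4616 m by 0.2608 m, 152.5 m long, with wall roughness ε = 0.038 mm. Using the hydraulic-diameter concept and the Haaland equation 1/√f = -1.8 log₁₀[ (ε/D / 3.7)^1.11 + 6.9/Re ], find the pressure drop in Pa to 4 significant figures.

Hydraulic diameter D_h = 4A/P = 4·(0.4616·0.2608)/(2·(0.4616+0.2608)) = 0.4815/1.445 = 0.3333 m.
Re = ρVD_h/μ = 1.32·1.775·0.3333/1.99e-05 = 3.924e+04.
ε/D_h = 3.8e-05/0.3333 = 0.000114; Haaland gives 1/√f = -1.8 log₁₀[9.83e-06+0.000176] = 6.716, so f = 0.02217.
ΔP = f(L/D_h)(ρV²/2) = 0.02217·152.5/0.3333·2.079 = 21.09 Pa.

ΔP ≈ 21.09 Pa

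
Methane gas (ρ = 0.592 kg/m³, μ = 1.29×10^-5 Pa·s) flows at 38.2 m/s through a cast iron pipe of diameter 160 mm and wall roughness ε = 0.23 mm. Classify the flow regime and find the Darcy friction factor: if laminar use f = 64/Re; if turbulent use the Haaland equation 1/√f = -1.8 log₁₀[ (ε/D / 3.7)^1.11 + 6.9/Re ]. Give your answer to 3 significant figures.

f ≈ 0.0222

Re = ρVD/μ = 0.592·38.2·0.16/1.29e-05 = 2.805e+05.
Re > 4000 → turbulent. ε/D = 0.00023/0.16 = 0.00144; Haaland: 1/√f = -1.8 log₁₀[0.000164 + 2.46e-05] = 6.705, so f = 0.02224.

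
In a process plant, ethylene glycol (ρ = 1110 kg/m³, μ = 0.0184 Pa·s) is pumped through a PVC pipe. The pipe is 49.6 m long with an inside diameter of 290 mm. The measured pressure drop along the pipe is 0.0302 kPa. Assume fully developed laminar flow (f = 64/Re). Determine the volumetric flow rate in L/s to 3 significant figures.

For laminar flow, f = 64/Re with Re = ρVD/μ, so Darcy-Weisbach reduces to ΔP = 32μLV/D². Solving for V: V = ΔP·D²/(32μL) = 30.2·(0.29)²/(32·0.0184·49.6) = 0.08697 m/s.
Check: Re = ρVD/μ = 1110·0.08697·0.29/0.0184 = 1521 < 2300, so the laminar assumption holds.
Q = V·A = 0.08697·(π/4·0.29²) = 0.005744 m³/s = 5.74 L/s.

Q ≈ 5.74 L/s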